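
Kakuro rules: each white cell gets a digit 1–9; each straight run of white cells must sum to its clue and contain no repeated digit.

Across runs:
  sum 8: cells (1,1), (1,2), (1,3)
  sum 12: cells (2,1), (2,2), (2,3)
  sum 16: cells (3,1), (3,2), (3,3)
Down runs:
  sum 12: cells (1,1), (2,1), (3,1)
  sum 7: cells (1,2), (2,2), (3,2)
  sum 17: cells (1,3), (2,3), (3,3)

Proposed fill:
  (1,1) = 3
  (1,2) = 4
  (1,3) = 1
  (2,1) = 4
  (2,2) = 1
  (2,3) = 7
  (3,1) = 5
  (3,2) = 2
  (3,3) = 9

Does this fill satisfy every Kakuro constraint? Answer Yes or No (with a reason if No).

Across: 3+4+1=8; 4+1+7=12; 5+2+9=16. Down: 3+4+5=12; 4+1+2=7; 1+7+9=17. No digit repeats within any run.

Yes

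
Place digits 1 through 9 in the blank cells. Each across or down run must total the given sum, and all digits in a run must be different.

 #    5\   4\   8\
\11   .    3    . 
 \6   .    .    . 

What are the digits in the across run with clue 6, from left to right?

6 in 3 cells must be {1,2,3}; 4 in 2 cells must be {1,3}.
R2C2 = 4 − 3 = 1 completes the 4 down.
No cell is forced outright now. R2C1 can only be 2 or 3 (the digits allowed by both its 6 across and its 5 down). If R2C1 = 2: then R1C1 would have to be in {1,2,6,7} for the 11 across but in {3} for the 5 down — contradiction. So R2C1 = 3.
R1C1 = 5 − 3 = 2 completes the 5 down.
R1C3 = 11 − 5 = 6 completes the 11 across.
R2C3 = 6 − 4 = 2 completes the 6 across.

3, 1, 2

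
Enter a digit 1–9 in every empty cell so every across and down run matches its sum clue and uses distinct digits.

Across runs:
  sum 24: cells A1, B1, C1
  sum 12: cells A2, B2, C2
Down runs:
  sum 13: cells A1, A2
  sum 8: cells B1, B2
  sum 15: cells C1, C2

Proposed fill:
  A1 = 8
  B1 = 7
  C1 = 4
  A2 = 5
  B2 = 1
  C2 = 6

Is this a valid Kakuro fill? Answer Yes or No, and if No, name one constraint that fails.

No — the across run A1–C1 sums to 19, not 24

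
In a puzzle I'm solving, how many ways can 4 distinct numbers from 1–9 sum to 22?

11

4 distinct digits from 1–9 sum between 10 and 30.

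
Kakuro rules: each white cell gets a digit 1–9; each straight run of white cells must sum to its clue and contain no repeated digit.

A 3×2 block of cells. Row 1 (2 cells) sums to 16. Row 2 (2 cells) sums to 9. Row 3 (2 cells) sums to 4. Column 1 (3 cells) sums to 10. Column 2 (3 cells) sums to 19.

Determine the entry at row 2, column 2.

16 in 2 cells must be {7,9}; 4 in 2 cells must be {1,3}.
The 16 across and the 10 down share only 7, so (1,1) = 7.
(1,2) = 16 − 7 = 9 completes the 16 across.
Given what's placed, (3,1) must be 1 to fit the 4 across and 10 down.
(3,2) = 4 − 1 = 3 completes the 4 across.
(2,1) = 10 − 8 = 2 completes the 10 down.
(2,2) = 9 − 2 = 7 completes the 9 across.

7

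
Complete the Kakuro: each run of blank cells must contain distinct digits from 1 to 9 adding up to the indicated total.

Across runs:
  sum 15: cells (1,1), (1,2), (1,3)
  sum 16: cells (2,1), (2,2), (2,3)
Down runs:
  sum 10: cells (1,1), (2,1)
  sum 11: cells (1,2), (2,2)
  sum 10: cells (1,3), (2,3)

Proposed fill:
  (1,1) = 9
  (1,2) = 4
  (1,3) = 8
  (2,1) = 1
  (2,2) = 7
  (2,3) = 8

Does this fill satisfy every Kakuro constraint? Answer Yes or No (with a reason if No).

No — the down run (1,3)–(2,3) sums to 16, not 10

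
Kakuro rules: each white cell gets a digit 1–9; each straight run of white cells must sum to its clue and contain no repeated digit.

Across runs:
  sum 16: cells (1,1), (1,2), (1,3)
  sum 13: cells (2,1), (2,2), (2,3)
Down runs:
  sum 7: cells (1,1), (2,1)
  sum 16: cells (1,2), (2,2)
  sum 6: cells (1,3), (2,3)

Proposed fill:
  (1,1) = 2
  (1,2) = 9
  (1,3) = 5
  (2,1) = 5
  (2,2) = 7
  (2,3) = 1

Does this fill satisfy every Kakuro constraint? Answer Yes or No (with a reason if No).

Across: 2+9+5=16; 5+7+1=13. Down: 2+5=7; 9+7=16; 5+1=6. No digit repeats within any run.

Yes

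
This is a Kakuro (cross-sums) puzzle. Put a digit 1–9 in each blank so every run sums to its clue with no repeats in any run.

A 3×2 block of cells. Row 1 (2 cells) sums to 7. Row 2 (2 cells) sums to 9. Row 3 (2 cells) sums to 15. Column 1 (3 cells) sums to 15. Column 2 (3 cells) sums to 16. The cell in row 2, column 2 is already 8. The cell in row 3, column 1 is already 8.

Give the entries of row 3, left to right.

(2,1) = 9 − 8 = 1 completes the 9 across.
(3,2) = 15 − 8 = 7 completes the 15 across.
(1,1) = 15 − 9 = 6 completes the 15 down.
(1,2) = 7 − 6 = 1 completes the 7 across.

8, 7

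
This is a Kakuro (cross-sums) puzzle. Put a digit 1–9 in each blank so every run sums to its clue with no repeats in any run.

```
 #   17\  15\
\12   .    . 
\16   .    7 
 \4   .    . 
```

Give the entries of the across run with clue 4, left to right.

1, 3

16 in 2 cells must be {7,9}; 4 in 2 cells must be {1,3}.
R2C1 = 16 − 7 = 9 completes the 16 across.
R3C2 = 3: the only remaining digit allowed by both the 4 across and the 15 down.
R1C2 = 15 − 10 = 5 completes the 15 down.
R3C1 = 4 − 3 = 1 completes the 4 across.
R1C1 = 12 − 5 = 7 completes the 12 across.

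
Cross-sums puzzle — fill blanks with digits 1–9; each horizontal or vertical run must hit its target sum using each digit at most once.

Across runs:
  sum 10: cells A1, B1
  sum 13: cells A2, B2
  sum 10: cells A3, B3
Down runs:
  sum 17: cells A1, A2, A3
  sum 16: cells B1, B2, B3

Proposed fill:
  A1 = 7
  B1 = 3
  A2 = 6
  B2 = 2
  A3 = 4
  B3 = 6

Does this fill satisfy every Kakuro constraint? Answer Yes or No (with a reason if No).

No — the down run B1–B3 sums to 11, not 16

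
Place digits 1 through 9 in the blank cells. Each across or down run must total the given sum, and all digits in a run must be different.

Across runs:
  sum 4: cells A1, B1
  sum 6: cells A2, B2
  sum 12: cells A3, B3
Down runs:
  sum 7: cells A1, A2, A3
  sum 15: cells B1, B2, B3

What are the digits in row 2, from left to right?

4 in 2 cells must be {1,3}; 7 in 3 cells must be {1,2,4}.
The 4 across and the 7 down share only 1, so A1 = 1.
B1 = 4 − 1 = 3 completes the 4 across.
Given what's placed, A3 must be 4 to fit the 12 across and 7 down.
B3 = 12 − 4 = 8 completes the 12 across.
A2 = 7 − 5 = 2 completes the 7 down.
B2 = 6 − 2 = 4 completes the 6 across.

2 4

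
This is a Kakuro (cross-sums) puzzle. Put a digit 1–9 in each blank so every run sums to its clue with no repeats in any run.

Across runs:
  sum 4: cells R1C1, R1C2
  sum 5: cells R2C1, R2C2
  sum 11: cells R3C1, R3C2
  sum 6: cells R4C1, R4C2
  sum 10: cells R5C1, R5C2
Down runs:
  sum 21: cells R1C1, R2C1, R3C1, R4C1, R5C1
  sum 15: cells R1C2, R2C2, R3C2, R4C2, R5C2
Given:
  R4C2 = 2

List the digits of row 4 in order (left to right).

4 in 2 cells must be {1,3}; 15 in 5 cells must be {1,2,3,4,5}.
R4C1 = 6 − 2 = 4 completes the 6 across.

4 2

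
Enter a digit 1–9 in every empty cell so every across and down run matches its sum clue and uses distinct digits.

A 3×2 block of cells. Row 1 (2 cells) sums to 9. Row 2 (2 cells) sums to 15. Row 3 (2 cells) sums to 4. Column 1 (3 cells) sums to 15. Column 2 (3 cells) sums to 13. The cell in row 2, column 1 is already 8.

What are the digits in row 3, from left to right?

4 in 2 cells must be {1,3}.
(2,2) = 15 − 8 = 7 completes the 15 across.
Given what's placed, (3,2) must be 1 to fit the 4 across and 13 down.
(1,2) = 13 − 8 = 5 completes the 13 down.
(3,1) = 4 − 1 = 3 completes the 4 across.
(1,1) = 9 − 5 = 4 completes the 9 across.

3, 1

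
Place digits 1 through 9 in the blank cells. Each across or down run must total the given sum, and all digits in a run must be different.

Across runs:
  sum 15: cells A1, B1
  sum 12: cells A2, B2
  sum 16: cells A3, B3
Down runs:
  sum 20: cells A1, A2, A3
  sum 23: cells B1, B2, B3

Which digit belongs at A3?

7

16 in 2 cells must be {7,9}; 23 in 3 cells must be {6,8,9}.
The 16 across and the 23 down share only 9, so B3 = 9.
Given what's placed, B2 must be 8 to fit the 12 across and 23 down.
A3 = 16 − 9 = 7 completes the 16 across.
B1 = 23 − 17 = 6 completes the 23 down.
A2 = 12 − 8 = 4 completes the 12 across.
A1 = 15 − 6 = 9 completes the 15 across.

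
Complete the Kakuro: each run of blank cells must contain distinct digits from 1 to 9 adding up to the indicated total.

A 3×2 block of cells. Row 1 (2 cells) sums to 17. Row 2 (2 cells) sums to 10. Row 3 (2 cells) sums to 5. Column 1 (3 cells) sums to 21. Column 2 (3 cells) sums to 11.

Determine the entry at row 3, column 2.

17 in 2 cells must be {8,9}.
The 17 across and the 11 down share only 8, so (1,2) = 8.
The 5 across and the 21 down share only 4, so (3,1) = 4.
(3,2) = 5 − 4 = 1 completes the 5 across.
(1,1) = 17 − 8 = 9 completes the 17 across.
(2,1) = 21 − 13 = 8 completes the 21 down.
(2,2) = 10 − 8 = 2 completes the 10 across.

1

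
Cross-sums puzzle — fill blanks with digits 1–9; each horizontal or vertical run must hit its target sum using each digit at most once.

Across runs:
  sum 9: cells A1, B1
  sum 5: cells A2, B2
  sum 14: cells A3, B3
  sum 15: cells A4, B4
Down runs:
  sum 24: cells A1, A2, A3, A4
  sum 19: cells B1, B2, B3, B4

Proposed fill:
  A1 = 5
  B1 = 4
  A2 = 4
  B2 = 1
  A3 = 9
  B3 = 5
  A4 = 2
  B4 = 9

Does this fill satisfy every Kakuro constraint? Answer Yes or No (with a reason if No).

No — the down run A1–A4 sums to 20, not 24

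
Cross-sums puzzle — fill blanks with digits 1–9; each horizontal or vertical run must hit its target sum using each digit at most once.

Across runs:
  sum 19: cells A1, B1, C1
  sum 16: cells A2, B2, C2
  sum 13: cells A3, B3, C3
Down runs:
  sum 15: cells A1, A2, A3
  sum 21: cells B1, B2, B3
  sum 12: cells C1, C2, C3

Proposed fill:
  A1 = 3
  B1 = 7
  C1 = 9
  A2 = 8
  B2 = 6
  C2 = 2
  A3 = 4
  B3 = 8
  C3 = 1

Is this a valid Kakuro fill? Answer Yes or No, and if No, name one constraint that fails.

Across: 3+7+9=19; 8+6+2=16; 4+8+1=13. Down: 3+8+4=15; 7+6+8=21; 9+2+1=12. No digit repeats within any run.

Yes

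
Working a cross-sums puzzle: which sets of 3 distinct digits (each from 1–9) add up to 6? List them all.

3 distinct digits from 1–9 sum between 6 and 24.
Only one set works: {1,2,3}.

{1,2,3}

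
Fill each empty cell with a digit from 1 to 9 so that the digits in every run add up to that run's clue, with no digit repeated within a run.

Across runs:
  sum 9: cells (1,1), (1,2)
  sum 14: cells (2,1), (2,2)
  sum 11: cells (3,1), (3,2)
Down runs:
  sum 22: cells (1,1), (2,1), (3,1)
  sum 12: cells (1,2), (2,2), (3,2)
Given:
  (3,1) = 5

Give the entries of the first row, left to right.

8 1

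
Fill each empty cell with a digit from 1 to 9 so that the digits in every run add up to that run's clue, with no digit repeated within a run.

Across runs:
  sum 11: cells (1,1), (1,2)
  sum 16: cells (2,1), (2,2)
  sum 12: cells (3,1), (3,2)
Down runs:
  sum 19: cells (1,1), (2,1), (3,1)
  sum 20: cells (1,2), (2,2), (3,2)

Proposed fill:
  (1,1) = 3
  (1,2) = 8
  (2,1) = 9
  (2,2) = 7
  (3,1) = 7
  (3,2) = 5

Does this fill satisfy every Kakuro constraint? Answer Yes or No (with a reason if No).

Across: 3+8=11; 9+7=16; 7+5=12. Down: 3+9+7=19; 8+7+5=20. No digit repeats within any run.

Yes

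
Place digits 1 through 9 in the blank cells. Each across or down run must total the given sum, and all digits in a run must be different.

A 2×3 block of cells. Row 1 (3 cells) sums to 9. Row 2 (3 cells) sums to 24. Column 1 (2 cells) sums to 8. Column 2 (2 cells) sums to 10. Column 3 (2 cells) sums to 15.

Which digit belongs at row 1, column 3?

6

24 in 3 cells must be {7,8,9}.
The 9 across and the 15 down share only 6, so (1,3) = 6.
The 24 across and the 8 down share only 7, so (2,1) = 7.
(2,3) = 15 − 6 = 9 completes the 15 down.
(1,1) = 8 − 7 = 1 completes the 8 down.
(1,2) = 9 − 7 = 2 completes the 9 across.
(2,2) = 24 − 16 = 8 completes the 24 across.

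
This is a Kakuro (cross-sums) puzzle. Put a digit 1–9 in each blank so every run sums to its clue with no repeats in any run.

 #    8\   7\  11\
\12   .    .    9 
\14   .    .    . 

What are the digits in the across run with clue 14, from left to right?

R2C3 = 11 − 9 = 2 completes the 11 down.
Nothing is forced directly, so branch on R1C1, whose candidates are 1 or 2. If R1C1 = 2: that forces R1C2 = 1, after which R2C1 would have to be in {3,4,5,7,8,9} for the 14 across but in {6} for the 8 down — contradiction. So R1C1 = 1.
R1C2 = 12 − 10 = 2 completes the 12 across.
R2C1 = 8 − 1 = 7 completes the 8 down.
R2C2 = 14 − 9 = 5 completes the 14 across.

7 5 2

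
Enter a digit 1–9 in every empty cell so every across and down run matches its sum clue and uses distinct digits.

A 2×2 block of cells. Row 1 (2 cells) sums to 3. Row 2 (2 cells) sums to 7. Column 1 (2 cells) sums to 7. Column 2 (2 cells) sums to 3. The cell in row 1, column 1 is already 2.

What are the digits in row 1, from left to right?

2 1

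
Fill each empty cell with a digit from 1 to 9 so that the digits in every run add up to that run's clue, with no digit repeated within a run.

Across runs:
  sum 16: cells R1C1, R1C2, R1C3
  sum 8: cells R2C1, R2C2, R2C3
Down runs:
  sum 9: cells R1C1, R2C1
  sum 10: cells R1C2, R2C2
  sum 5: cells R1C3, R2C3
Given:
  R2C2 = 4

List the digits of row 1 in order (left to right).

R1C2 = 10 − 4 = 6 completes the 10 down.
Nothing is forced directly, so branch on R2C1, whose candidates are 1 or 3. If R2C1 = 3: then R1C1 would have to be in {1,2,3,7,8,9} for the 16 across but in {6} for the 9 down — contradiction. So R2C1 = 1.
R1C1 = 9 − 1 = 8 completes the 9 down.
R1C3 = 16 − 14 = 2 completes the 16 across.
R2C3 = 8 − 5 = 3 completes the 8 across.

8 6 2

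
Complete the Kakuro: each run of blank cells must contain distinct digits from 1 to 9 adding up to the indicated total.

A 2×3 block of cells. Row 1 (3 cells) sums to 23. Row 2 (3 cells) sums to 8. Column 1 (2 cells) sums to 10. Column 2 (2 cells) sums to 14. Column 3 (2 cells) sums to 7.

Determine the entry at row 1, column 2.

9

23 in 3 cells must be {6,8,9}.
The 23 across and the 7 down share only 6, so (1,3) = 6.
The 8 across and the 14 down share only 5, so (2,2) = 5.
(2,3) = 7 − 6 = 1 completes the 7 down.
(1,2) = 14 − 5 = 9 completes the 14 down.
(2,1) = 8 − 6 = 2 completes the 8 across.
(1,1) = 23 − 15 = 8 completes the 23 across.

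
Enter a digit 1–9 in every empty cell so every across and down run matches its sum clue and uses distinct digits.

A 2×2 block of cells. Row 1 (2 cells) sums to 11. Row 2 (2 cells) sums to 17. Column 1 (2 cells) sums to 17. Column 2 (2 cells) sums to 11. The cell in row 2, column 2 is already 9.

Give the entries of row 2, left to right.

8, 9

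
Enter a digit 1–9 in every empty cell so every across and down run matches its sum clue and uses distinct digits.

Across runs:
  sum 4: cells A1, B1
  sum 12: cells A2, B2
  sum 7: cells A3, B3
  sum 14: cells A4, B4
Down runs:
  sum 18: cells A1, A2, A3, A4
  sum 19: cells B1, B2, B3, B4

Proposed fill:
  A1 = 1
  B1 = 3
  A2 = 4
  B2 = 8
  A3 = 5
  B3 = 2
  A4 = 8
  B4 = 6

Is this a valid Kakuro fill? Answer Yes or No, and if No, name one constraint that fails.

Yes

Across: 1+3=4; 4+8=12; 5+2=7; 8+6=14. Down: 1+4+5+8=18; 3+8+2+6=19. No digit repeats within any run.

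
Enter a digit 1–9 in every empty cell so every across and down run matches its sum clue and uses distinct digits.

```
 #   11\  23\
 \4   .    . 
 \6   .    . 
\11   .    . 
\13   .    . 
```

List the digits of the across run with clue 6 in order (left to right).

1 5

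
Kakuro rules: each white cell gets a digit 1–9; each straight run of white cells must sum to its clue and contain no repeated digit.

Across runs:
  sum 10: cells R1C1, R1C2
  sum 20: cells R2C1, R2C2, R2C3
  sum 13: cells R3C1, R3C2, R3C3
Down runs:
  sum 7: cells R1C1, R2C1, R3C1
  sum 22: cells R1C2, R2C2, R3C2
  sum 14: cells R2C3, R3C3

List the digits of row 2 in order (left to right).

7 in 3 cells must be {1,2,4}.
Only 4 fits R2C1 under both its across sum 20 and down sum 7.
Given what's placed, R2C3 must be 9 to fit the 20 across and 14 down.
R3C3 = 14 − 9 = 5 completes the 14 down.
R2C2 = 20 − 13 = 7 completes the 20 across.

4, 7, 9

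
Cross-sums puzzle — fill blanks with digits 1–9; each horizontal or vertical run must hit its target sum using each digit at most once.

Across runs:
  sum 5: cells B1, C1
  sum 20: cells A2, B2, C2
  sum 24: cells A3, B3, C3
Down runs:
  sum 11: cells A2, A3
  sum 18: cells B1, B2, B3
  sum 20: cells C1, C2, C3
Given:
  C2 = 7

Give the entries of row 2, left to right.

24 in 3 cells must be {7,8,9}.
Given what's placed, C1 must be 4 to fit the 5 across and 20 down.
C3 = 20 − 11 = 9 completes the 20 down.
B1 = 5 − 4 = 1 completes the 5 across.
Given what's placed, B3 must be 8 to fit the 24 across and 18 down.
B2 = 18 − 9 = 9 completes the 18 down.
A3 = 24 − 17 = 7 completes the 24 across.
A2 = 20 − 16 = 4 completes the 20 across.

4, 9, 7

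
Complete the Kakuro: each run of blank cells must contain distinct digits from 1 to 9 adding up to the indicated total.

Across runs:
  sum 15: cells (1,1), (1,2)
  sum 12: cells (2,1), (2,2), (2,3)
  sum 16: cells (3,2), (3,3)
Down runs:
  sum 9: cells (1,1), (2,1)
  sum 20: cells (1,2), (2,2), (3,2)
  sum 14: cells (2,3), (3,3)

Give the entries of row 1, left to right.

6 9

16 in 2 cells must be {7,9}.
The 16 across and the 14 down share only 9, so (3,3) = 9.
(2,3) = 14 − 9 = 5 completes the 14 down.
(3,2) = 16 − 9 = 7 completes the 16 across.
(2,2) = 4: the only remaining digit allowed by both the 12 across and the 20 down.
(1,2) = 20 − 11 = 9 completes the 20 down.
(2,1) = 12 − 9 = 3 completes the 12 across.
(1,1) = 15 − 9 = 6 completes the 15 across.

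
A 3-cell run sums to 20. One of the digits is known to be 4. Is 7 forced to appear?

Yes

The only way to make 20 from 3 distinct digits under that restriction is {4,7,9}, which contains 7.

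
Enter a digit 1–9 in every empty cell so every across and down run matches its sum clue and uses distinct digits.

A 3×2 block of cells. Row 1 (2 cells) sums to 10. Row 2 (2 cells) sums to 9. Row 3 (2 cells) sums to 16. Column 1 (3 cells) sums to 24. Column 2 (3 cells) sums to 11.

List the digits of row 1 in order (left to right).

16 in 2 cells must be {7,9}; 24 in 3 cells must be {7,8,9}.
The 16 across and the 11 down share only 7, so (3,2) = 7.
(3,1) = 16 − 7 = 9 completes the 16 across.
Nothing is forced directly, so branch on (1,1), whose candidates are 7 or 8. If (1,1) = 8: then (1,2) would have to be in {2} for the 10 across but in {1,3} for the 11 down — contradiction. So (1,1) = 7.
(1,2) = 10 − 7 = 3 completes the 10 across.
(2,1) = 24 − 16 = 8 completes the 24 down.
(2,2) = 9 − 8 = 1 completes the 9 across.

7 3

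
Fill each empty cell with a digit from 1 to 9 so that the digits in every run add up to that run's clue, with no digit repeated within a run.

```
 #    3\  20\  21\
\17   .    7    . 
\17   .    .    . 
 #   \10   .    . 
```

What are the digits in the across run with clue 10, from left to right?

4 6

3 in 2 cells must be {1,2}.
Nothing is forced directly, so branch on R3C2, whose candidates are 4 or 8 or 9. If R3C2 = 8: that forces R2C2 = 5, after which R3C3 would have to be in {2} for the 10 across but in {4,5,6,7,8,9} for the 21 down — contradiction. If R3C2 = 9: that forces R2C2 = 4, after which R3C3 would have to be in {1} for the 10 across but in {4,5,6,7,8,9} for the 21 down — contradiction. So R3C2 = 4.
R2C2 = 20 − 11 = 9 completes the 20 down.
R3C3 = 10 − 4 = 6 completes the 10 across.
R1C3 = 8: the only remaining digit allowed by both the 17 across and the 21 down.
R2C3 = 21 − 14 = 7 completes the 21 down.
R1C1 = 17 − 15 = 2 completes the 17 across.
R2C1 = 17 − 16 = 1 completes the 17 across.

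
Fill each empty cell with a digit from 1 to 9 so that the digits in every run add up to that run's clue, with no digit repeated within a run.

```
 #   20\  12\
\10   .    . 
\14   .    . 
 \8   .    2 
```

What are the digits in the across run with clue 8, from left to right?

R3C1 = 8 − 2 = 6 completes the 8 across.
R1C1 = 9: the only remaining digit allowed by both the 10 across and the 20 down.
R1C2 = 10 − 9 = 1 completes the 10 across.
R2C1 = 20 − 15 = 5 completes the 20 down.
R2C2 = 14 − 5 = 9 completes the 14 across.

6, 2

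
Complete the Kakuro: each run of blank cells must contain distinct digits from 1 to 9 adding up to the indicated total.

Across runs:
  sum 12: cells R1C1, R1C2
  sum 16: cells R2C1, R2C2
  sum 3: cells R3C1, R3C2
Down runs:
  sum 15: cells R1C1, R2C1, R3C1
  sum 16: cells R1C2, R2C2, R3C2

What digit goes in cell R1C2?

8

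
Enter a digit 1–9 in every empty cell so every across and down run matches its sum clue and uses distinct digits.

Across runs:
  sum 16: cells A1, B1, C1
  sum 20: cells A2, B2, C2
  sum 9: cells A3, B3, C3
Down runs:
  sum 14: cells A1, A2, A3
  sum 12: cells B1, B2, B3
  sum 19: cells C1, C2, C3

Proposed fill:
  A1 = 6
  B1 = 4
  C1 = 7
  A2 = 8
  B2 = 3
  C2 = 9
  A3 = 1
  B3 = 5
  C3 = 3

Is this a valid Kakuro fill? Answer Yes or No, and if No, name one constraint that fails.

No — the down run A1–A3 sums to 15, not 14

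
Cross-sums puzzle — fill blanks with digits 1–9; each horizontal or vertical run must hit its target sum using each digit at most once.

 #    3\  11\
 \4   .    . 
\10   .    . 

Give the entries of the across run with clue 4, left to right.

1 3

4 in 2 cells must be {1,3}; 3 in 2 cells must be {1,2}.
The 4 across and the 3 down share only 1, so R1C1 = 1.
R1C2 = 4 − 1 = 3 completes the 4 across.
R2C1 = 3 − 1 = 2 completes the 3 down.
R2C2 = 10 − 2 = 8 completes the 10 across.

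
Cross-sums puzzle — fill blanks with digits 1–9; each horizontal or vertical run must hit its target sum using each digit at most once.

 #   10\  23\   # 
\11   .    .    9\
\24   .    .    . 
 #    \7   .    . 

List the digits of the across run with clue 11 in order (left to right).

3, 8

24 in 3 cells must be {7,8,9}; 23 in 3 cells must be {6,8,9}.
The 7 across and the 23 down share only 6, so R3C2 = 6.
R3C3 = 7 − 6 = 1 completes the 7 across.
R2C3 = 9 − 1 = 8 completes the 9 down.
R2C2 = 9: the only remaining digit allowed by both the 24 across and the 23 down.
R1C2 = 23 − 15 = 8 completes the 23 down.
R2C1 = 24 − 17 = 7 completes the 24 across.
R1C1 = 11 − 8 = 3 completes the 11 across.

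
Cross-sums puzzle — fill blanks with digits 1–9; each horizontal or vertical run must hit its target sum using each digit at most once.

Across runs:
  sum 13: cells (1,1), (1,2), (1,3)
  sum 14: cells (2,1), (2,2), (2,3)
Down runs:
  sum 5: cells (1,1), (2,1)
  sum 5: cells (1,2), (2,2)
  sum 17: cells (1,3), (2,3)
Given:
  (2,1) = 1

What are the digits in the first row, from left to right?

4 1 8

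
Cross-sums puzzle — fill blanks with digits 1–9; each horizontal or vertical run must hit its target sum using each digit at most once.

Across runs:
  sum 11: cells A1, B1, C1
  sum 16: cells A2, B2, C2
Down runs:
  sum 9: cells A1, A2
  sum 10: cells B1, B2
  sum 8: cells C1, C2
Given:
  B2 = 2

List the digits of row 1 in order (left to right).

1 8 2

B1 = 10 − 2 = 8 completes the 10 down.
No cell is forced outright now. C2 can only be 5 or 6 (the digits allowed by both its 16 across and its 8 down). If C2 = 5: then C1 would have to be in {1,2} for the 11 across but in {3} for the 8 down — contradiction. So C2 = 6.
C1 = 8 − 6 = 2 completes the 8 down.
A2 = 16 − 8 = 8 completes the 16 across.
A1 = 11 − 10 = 1 completes the 11 across.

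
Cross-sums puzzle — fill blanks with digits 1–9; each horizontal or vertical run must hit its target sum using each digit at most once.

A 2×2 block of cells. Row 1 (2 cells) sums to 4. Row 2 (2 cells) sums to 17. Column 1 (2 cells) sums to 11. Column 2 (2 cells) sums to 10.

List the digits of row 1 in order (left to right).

3, 1

4 in 2 cells must be {1,3}; 17 in 2 cells must be {8,9}.
The 4 across and the 11 down share only 3, so (1,1) = 3.
(1,2) = 4 − 3 = 1 completes the 4 across.
(2,1) = 11 − 3 = 8 completes the 11 down.
(2,2) = 17 − 8 = 9 completes the 17 across.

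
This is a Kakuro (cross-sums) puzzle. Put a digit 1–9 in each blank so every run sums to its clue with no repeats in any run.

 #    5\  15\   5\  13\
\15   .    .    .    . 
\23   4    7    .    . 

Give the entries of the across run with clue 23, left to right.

R1C1 = 5 − 4 = 1 completes the 5 down.
R1C2 = 15 − 7 = 8 completes the 15 down.
Given what's placed, R1C4 must be 4 to fit the 15 across and 13 down.
Given what's placed, R2C3 must be 3 to fit the 23 across and 5 down.
R2C4 = 23 − 14 = 9 completes the 23 across.
R1C3 = 15 − 13 = 2 completes the 15 across.

4, 7, 3, 9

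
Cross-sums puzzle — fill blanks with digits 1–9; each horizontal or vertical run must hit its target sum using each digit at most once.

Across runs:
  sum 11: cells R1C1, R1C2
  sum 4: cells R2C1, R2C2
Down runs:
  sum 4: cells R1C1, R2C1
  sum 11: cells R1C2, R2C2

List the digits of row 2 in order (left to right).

4 in 2 cells must be {1,3}.
The 11 across and the 4 down share only 3, so R1C1 = 3.
R1C2 = 11 − 3 = 8 completes the 11 across.
R2C1 = 4 − 3 = 1 completes the 4 down.
R2C2 = 4 − 1 = 3 completes the 4 across.

1 3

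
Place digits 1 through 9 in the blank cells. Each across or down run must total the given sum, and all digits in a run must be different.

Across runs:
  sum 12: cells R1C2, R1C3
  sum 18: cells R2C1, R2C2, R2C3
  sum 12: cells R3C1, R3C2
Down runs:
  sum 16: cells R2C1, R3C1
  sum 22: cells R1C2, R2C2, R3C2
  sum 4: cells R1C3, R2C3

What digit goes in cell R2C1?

9

16 in 2 cells must be {7,9}; 4 in 2 cells must be {1,3}.
The 12 across and the 4 down share only 3, so R1C3 = 3.
R2C3 = 4 − 3 = 1 completes the 4 down.
R1C2 = 12 − 3 = 9 completes the 12 across.
R2C1 = 9: the only remaining digit allowed by both the 18 across and the 16 down.
R2C2 = 18 − 10 = 8 completes the 18 across.
R3C1 = 16 − 9 = 7 completes the 16 down.
R3C2 = 12 − 7 = 5 completes the 12 across.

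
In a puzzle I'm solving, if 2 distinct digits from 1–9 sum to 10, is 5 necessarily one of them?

No

Counterexample: {1,9} sums to 10 without using 5.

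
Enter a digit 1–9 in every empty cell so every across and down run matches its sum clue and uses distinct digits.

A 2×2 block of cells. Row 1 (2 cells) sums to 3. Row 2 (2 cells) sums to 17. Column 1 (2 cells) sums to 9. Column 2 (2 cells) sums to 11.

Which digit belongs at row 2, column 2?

3 in 2 cells must be {1,2}; 17 in 2 cells must be {8,9}.
The 3 across and the 11 down share only 2, so (1,2) = 2.
The 17 across and the 9 down share only 8, so (2,1) = 8.
(2,2) = 17 − 8 = 9 completes the 17 across.
(1,1) = 3 − 2 = 1 completes the 3 across.

9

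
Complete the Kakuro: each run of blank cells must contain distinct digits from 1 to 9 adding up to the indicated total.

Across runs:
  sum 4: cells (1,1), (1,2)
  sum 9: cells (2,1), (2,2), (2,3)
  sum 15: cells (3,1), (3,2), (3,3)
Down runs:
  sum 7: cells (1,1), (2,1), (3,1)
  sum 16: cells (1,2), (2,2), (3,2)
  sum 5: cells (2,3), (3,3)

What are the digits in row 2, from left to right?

4 in 2 cells must be {1,3}; 7 in 3 cells must be {1,2,4}.
Only 1 fits (1,1) under both its across sum 4 and down sum 7.
(1,2) = 4 − 1 = 3 completes the 4 across.
Nothing is forced directly, so branch on (2,1), whose candidates are 2 or 4. If (2,1) = 4: then (2,2) would have to be in {2,3} for the 9 across but in {4,5,6,7,8,9} for the 16 down — contradiction. So (2,1) = 2.
(3,1) = 7 − 3 = 4 completes the 7 down.
No cell is forced outright now. (3,3) can only be 2 or 3 (the digits allowed by both its 15 across and its 5 down). If (3,3) = 3: then (2,3) would have to be in {1,3,4,6} for the 9 across but in {2} for the 5 down — contradiction. So (3,3) = 2.
(2,3) = 5 − 2 = 3 completes the 5 down.
(3,2) = 15 − 6 = 9 completes the 15 across.
(2,2) = 9 − 5 = 4 completes the 9 across.

2, 4, 3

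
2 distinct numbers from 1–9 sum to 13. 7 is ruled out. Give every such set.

{4,9}; {5,8}

2 distinct digits from 1–9 sum between 3 and 17.
Dropping sets that contain 7.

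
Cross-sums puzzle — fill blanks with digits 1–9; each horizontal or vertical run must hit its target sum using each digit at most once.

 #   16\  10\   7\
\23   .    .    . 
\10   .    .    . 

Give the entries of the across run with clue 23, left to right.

9 8 6

23 in 3 cells must be {6,8,9}; 16 in 2 cells must be {7,9}.
The 23 across and the 16 down share only 9, so R1C1 = 9.
Given what's placed, R1C3 must be 6 to fit the 23 across and 7 down.
R2C1 = 16 − 9 = 7 completes the 16 down.
R2C3 = 7 − 6 = 1 completes the 7 down.
R1C2 = 23 − 15 = 8 completes the 23 across.
R2C2 = 10 − 8 = 2 completes the 10 across.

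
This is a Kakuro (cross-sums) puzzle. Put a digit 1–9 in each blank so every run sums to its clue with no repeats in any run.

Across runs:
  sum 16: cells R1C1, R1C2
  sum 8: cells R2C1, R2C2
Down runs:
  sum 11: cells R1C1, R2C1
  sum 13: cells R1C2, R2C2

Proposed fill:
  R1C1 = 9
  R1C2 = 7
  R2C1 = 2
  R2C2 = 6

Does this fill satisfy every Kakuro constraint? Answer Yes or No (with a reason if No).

Across: 9+7=16; 2+6=8. Down: 9+2=11; 7+6=13. No digit repeats within any run.

Yes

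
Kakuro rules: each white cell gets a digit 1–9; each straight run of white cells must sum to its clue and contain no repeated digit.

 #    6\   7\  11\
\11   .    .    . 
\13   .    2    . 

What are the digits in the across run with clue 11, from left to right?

2, 5, 4

R1C2 = 7 − 2 = 5 completes the 7 down.
No cell is forced outright now. R2C1 can only be 4 or 5 (the digits allowed by both its 13 across and its 6 down). If R2C1 = 5: then R1C1 would have to be in {2,4} for the 11 across but in {1} for the 6 down — contradiction. So R2C1 = 4.
R1C1 = 6 − 4 = 2 completes the 6 down.
R1C3 = 11 − 7 = 4 completes the 11 across.
R2C3 = 13 − 6 = 7 completes the 13 across.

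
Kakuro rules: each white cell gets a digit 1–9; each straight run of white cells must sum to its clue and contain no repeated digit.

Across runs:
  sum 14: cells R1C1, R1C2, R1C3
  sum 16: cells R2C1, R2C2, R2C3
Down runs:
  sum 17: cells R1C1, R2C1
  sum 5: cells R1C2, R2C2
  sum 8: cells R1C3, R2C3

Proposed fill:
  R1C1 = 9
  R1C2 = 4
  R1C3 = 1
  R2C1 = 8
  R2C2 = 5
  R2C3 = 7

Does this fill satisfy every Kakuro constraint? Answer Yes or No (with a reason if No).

No — the down run R1C2–R2C2 sums to 9, not 5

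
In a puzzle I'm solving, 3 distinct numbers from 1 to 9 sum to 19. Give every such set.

3 distinct digits from 1–9 sum between 6 and 24.

{2,8,9}; {3,7,9}; {4,6,9}; {4,7,8}; {5,6,8}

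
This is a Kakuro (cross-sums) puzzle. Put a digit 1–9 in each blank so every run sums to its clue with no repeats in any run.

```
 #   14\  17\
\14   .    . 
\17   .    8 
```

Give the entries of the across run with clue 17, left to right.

17 in 2 cells must be {8,9}.
R1C2 = 17 − 8 = 9 completes the 17 down.
R2C1 = 17 − 8 = 9 completes the 17 across.
R1C1 = 14 − 9 = 5 completes the 14 across.

9 8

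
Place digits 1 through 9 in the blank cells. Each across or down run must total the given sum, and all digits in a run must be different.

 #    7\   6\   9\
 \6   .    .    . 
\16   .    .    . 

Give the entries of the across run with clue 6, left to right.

6 in 3 cells must be {1,2,3}.
Nothing is forced directly, so branch on R1C1, whose candidates are 1 or 2 or 3. If R1C1 = 1: that forces R1C2 = 2, R1C3 = 3, R2C1 = 6, after which R2C2 would have to be in {1,2,3,7,8,9} for the 16 across but in {4} for the 6 down — contradiction. If R1C1 = 2: that forces R1C2 = 1, R1C3 = 3, R2C1 = 5, after which R2C2 would have to be in {2,3,4,7,8,9} for the 16 across but in {5} for the 6 down — contradiction. So R1C1 = 3.
R2C1 = 7 − 3 = 4 completes the 7 down.
Given what's placed, R2C2 must be 5 to fit the 16 across and 6 down.
R2C3 = 16 − 9 = 7 completes the 16 across.
R1C2 = 6 − 5 = 1 completes the 6 down.
R1C3 = 6 − 4 = 2 completes the 6 across.

3 1 2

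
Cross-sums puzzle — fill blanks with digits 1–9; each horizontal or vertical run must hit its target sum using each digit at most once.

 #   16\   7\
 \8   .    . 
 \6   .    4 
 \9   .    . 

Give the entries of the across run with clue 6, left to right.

7 in 3 cells must be {1,2,4}.
R2C1 = 6 − 4 = 2 completes the 6 across.
Nothing is forced directly, so branch on R1C1, whose candidates are 5 or 6. If R1C1 = 5: then R1C2 would have to be in {3} for the 8 across but in {1,2} for the 7 down — contradiction. So R1C1 = 6.
R1C2 = 8 − 6 = 2 completes the 8 across.
R3C1 = 16 − 8 = 8 completes the 16 down.
R3C2 = 9 − 8 = 1 completes the 9 across.

2 4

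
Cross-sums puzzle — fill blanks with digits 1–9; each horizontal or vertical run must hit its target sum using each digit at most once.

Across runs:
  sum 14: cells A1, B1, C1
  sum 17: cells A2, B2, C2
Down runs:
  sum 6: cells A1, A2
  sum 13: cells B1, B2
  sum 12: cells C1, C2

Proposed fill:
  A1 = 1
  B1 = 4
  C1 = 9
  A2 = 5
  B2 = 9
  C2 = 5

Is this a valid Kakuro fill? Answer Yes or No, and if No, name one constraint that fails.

No — the down run C1–C2 sums to 14, not 12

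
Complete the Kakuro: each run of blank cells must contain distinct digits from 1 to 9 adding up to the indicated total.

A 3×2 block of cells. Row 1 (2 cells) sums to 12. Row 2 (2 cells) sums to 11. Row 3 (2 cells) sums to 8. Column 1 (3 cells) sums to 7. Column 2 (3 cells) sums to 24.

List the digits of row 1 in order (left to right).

7 in 3 cells must be {1,2,4}; 24 in 3 cells must be {7,8,9}.
The 12 across and the 7 down share only 4, so (1,1) = 4.
(1,2) = 12 − 4 = 8 completes the 12 across.
Given what's placed, (2,1) must be 2 to fit the 11 across and 7 down.
(2,2) = 11 − 2 = 9 completes the 11 across.
(3,1) = 7 − 6 = 1 completes the 7 down.
(3,2) = 8 − 1 = 7 completes the 8 across.

4 8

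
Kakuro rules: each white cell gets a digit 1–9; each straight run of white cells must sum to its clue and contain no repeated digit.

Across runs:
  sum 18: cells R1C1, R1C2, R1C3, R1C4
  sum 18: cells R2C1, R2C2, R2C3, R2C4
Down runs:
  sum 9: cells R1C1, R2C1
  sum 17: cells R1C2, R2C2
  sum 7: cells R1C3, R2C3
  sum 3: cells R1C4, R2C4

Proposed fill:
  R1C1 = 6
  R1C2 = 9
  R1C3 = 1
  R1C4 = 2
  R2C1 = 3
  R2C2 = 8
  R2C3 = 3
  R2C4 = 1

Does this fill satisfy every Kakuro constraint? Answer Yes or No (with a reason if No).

No — the down run R1C3–R2C3 sums to 4, not 7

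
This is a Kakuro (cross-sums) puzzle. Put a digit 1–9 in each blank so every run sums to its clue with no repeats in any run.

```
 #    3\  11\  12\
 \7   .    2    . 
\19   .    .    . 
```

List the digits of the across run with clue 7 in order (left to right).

7 in 3 cells must be {1,2,4}; 3 in 2 cells must be {1,2}.
Given what's placed, R1C1 must be 1 to fit the 7 across and 3 down.
R1C3 = 7 − 3 = 4 completes the 7 across.
R2C1 = 3 − 1 = 2 completes the 3 down.
R2C2 = 11 − 2 = 9 completes the 11 down.
R2C3 = 19 − 11 = 8 completes the 19 across.

1 2 4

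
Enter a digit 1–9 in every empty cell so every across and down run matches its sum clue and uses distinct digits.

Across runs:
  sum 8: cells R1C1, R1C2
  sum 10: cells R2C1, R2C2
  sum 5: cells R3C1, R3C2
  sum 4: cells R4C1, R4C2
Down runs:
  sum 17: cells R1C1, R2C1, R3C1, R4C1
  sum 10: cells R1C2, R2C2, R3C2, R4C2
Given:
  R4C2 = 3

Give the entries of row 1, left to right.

7, 1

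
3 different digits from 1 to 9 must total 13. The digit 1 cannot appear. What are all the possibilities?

3 distinct digits from 1–9 sum between 6 and 24.
Dropping sets that contain 1.

{2,3,8}; {2,4,7}; {2,5,6}; {3,4,6}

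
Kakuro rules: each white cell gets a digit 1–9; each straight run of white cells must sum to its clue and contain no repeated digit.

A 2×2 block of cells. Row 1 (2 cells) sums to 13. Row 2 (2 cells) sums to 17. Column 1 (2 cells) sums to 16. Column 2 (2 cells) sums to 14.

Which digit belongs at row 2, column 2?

8

17 in 2 cells must be {8,9}; 16 in 2 cells must be {7,9}.
The 17 across and the 16 down share only 9, so (2,1) = 9.
(2,2) = 17 − 9 = 8 completes the 17 across.
(1,1) = 16 − 9 = 7 completes the 16 down.
(1,2) = 13 − 7 = 6 completes the 13 across.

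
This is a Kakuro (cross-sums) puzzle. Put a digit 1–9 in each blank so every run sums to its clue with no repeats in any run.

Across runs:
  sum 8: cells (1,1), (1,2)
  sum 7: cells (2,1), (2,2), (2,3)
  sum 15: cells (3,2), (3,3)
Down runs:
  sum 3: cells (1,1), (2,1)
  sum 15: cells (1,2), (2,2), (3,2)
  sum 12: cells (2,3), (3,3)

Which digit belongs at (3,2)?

7 in 3 cells must be {1,2,4}; 3 in 2 cells must be {1,2}.
The 7 across and the 12 down share only 4, so (2,3) = 4.
(3,3) = 12 − 4 = 8 completes the 12 down.
(3,2) = 15 − 8 = 7 completes the 15 across.
(2,2) = 2: the only remaining digit allowed by both the 7 across and the 15 down.
(1,2) = 15 − 9 = 6 completes the 15 down.
(2,1) = 7 − 6 = 1 completes the 7 across.
(1,1) = 8 − 6 = 2 completes the 8 across.

7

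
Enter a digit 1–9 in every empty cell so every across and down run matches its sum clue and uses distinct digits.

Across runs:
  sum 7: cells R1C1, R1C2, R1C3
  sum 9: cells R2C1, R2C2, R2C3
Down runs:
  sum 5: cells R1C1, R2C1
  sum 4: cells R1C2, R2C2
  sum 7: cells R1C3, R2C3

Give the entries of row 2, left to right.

7 in 3 cells must be {1,2,4}; 4 in 2 cells must be {1,3}.
The 7 across and the 4 down share only 1, so R1C2 = 1.
R2C2 = 4 − 1 = 3 completes the 4 down.
Nothing is forced directly, so branch on R1C1, whose candidates are 2 or 4. If R1C1 = 2: that forces R1C3 = 4, after which R2C1 would have to be in {1,2,4,5} for the 9 across but in {3} for the 5 down — contradiction. So R1C1 = 4.
R1C3 = 7 − 5 = 2 completes the 7 across.
R2C1 = 5 − 4 = 1 completes the 5 down.
R2C3 = 9 − 4 = 5 completes the 9 across.

1, 3, 5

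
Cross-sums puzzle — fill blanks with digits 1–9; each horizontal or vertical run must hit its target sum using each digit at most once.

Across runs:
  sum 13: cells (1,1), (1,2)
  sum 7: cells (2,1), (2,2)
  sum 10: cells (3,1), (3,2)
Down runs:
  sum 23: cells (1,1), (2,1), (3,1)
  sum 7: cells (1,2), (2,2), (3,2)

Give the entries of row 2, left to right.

23 in 3 cells must be {6,8,9}; 7 in 3 cells must be {1,2,4}.
The 13 across and the 7 down share only 4, so (1,2) = 4.
The 7 across and the 23 down share only 6, so (2,1) = 6.
(2,2) = 7 − 6 = 1 completes the 7 across.
(3,2) = 7 − 5 = 2 completes the 7 down.
(1,1) = 13 − 4 = 9 completes the 13 across.
(3,1) = 10 − 2 = 8 completes the 10 across.

6, 1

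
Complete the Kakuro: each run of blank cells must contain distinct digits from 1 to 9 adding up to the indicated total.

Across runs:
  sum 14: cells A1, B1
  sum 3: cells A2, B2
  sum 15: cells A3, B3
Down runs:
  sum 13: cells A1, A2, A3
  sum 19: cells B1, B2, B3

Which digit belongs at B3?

8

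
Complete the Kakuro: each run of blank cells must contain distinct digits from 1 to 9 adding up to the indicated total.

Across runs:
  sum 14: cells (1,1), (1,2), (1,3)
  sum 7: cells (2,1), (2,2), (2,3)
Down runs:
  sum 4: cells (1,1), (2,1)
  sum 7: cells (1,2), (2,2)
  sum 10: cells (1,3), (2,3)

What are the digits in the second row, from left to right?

1, 2, 4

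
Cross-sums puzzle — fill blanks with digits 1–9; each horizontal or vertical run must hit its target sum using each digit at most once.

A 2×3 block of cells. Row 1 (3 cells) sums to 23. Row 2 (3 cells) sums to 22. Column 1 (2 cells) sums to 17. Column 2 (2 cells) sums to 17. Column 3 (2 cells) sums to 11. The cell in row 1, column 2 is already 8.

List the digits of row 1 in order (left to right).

9 8 6

23 in 3 cells must be {6,8,9}; 17 in 2 cells must be {8,9}.
(1,1) = 9: the only remaining digit allowed by both the 23 across and the 17 down.
(1,3) = 23 − 17 = 6 completes the 23 across.
(2,1) = 17 − 9 = 8 completes the 17 down.
(2,2) = 17 − 8 = 9 completes the 17 down.
(2,3) = 22 − 17 = 5 completes the 22 across.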